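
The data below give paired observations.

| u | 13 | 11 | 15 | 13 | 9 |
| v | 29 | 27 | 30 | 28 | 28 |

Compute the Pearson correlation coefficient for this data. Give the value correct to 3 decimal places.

n = 5, Σu = 61, Σv = 142, Σu² = 765, Σv² = 4038, Σuv = 1740
nΣuv − ΣuΣv = 8700 − 8662 = 38
nΣu² − (Σu)² = 3825 − 3721 = 104; nΣv² − (Σv)² = 20190 − 20164 = 26
r = 38 / √(104 × 26) = 38 / 52.0000 ≈ 0.731

0.731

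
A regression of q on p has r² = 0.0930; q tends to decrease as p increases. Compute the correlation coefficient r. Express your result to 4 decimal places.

|r| = √0.0930 = 0.3050
The association is negative, so r = −0.3050.

-0.3050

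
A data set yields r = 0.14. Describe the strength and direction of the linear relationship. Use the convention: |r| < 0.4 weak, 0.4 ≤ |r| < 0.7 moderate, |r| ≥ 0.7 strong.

weak positive

r = 0.14 > 0 so the relationship is positive.
|r| = 0.14, which falls in the weak range.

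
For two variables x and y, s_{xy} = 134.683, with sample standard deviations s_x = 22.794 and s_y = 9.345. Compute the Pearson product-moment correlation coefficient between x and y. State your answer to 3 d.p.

r = Cov(x,y) / (s_x · s_y) = 134.683 / (22.794 × 9.345)
  = 134.683 / 213.0099 ≈ 0.632

0.632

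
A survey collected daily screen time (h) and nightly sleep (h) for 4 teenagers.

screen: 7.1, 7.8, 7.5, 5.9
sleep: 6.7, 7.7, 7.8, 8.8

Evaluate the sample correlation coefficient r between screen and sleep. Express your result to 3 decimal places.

n = 4, Σx = 28.3, Σy = 31, Σx² = 202.31, Σy² = 242.46, Σxy = 218.05
nΣxy − ΣxΣy = 872.2 − 877.3 = -5.1
nΣx² − (Σx)² = 809.24 − 800.89 = 8.35; nΣy² − (Σy)² = 969.84 − 961 = 8.84
r = -5.1 / √(8.35 × 8.84) = -5.1 / 8.5915 ≈ -0.594

-0.594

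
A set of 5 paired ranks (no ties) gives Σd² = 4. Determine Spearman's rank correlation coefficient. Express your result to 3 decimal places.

0.800

ρ = 1 − 6Σd² / [n(n²−1)] = 1 − 6×4 / (5×24)
  = 1 − 24/120 = 1 − 0.2000 ≈ 0.800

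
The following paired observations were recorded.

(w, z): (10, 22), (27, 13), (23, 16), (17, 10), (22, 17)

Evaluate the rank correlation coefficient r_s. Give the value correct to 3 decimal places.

Rank w: 1, 5, 4, 2, 3
Rank z: 5, 2, 3, 1, 4
d = rank(w) − rank(z): -4, 3, 1, 1, -1; Σd² = 28
ρ = 1 − 6Σd² / [n(n²−1)] = 1 − 6×28 / (5×24) = 1 − 168/120 ≈ -0.400

-0.400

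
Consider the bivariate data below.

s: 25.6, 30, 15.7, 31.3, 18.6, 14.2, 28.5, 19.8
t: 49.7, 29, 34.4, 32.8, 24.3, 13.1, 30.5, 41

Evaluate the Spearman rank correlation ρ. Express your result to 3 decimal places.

Rank s: 5, 7, 2, 8, 3, 1, 6, 4
Rank t: 8, 3, 6, 5, 2, 1, 4, 7
d = rank(s) − rank(t): -3, 4, -4, 3, 1, 0, 2, -3; Σd² = 64
ρ = 1 − 6Σd² / [n(n²−1)] = 1 − 6×64 / (8×63) = 1 − 384/504 ≈ 0.238

0.238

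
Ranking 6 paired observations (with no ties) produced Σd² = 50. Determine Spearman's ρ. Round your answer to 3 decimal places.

ρ = 1 − 6Σd² / [n(n²−1)] = 1 − 6×50 / (6×35)
  = 1 − 300/210 = 1 − 1.4286 ≈ -0.429

-0.429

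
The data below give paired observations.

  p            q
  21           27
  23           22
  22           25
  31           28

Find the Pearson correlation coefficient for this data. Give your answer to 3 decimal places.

0.482

n = 4, Σp = 97, Σq = 102, Σp² = 2415, Σq² = 2622, Σpq = 2491
nΣpq − ΣpΣq = 9964 − 9894 = 70
nΣp² − (Σp)² = 9660 − 9409 = 251; nΣq² − (Σq)² = 10488 − 10404 = 84
r = 70 / √(251 × 84) = 70 / 145.2033 ≈ 0.482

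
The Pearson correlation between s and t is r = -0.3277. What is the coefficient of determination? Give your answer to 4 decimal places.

r² = (-0.3277)² = 0.1074

0.1074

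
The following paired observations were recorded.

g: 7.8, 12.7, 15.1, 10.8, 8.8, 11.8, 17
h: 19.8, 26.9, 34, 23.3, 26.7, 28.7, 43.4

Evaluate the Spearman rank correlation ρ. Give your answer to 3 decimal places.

Rank g: 1, 5, 6, 3, 2, 4, 7
Rank h: 1, 4, 6, 2, 3, 5, 7
d = rank(g) − rank(h): 0, 1, 0, 1, -1, -1, 0; Σd² = 4
ρ = 1 − 6Σd² / [n(n²−1)] = 1 − 6×4 / (7×48) = 1 − 24/336 ≈ 0.929

0.929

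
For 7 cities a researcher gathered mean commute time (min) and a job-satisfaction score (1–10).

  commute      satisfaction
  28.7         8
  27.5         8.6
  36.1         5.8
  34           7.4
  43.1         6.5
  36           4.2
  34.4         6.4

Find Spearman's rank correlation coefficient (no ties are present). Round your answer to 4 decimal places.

-0.7500

Rank commute: 2, 1, 6, 3, 7, 5, 4
Rank satisfaction: 6, 7, 2, 5, 4, 1, 3
d = rank(commute) − rank(satisfaction): -4, -6, 4, -2, 3, 4, 1; Σd² = 98
ρ = 1 − 6Σd² / [n(n²−1)] = 1 − 6×98 / (7×48) = 1 − 588/336 ≈ -0.7500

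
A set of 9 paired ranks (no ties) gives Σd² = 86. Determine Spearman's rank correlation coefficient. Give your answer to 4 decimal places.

ρ = 1 − 6Σd² / [n(n²−1)] = 1 − 6×86 / (9×80)
  = 1 − 516/720 = 1 − 0.71667 ≈ 0.2833

0.2833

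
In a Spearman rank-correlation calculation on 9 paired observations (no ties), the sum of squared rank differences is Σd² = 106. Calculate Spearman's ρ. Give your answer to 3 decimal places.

ρ = 1 − 6Σd² / [n(n²−1)] = 1 − 6×106 / (9×80)
  = 1 − 636/720 = 1 − 0.8833 ≈ 0.117

0.117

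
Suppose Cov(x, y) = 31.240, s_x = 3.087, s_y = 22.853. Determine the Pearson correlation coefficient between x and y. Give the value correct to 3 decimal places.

r = Cov(x,y) / (s_x · s_y) = 31.240 / (3.087 × 22.853)
  = 31.240 / 70.5472 ≈ 0.443

0.443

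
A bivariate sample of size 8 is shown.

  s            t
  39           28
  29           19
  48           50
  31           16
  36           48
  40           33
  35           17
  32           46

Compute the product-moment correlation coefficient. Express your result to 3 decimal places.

0.552

n = 8, Σs = 290, Σt = 257, Σs² = 10772, Σt² = 9699, Σst = 9654
nΣst − ΣsΣt = 77232 − 74530 = 2702
nΣs² − (Σs)² = 86176 − 84100 = 2076; nΣt² − (Σt)² = 77592 − 66049 = 11543
r = 2702 / √(2076 × 11543) = 2702 / 4895.2291 ≈ 0.552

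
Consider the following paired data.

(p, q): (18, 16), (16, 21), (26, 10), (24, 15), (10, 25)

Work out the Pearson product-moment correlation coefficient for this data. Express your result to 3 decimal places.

n = 5, Σp = 94, Σq = 87, Σp² = 1932, Σq² = 1647, Σpq = 1494
nΣpq − ΣpΣq = 7470 − 8178 = -708
nΣp² − (Σp)² = 9660 − 8836 = 824; nΣq² − (Σq)² = 8235 − 7569 = 666
r = -708 / √(824 × 666) = -708 / 740.7996 ≈ -0.956

-0.956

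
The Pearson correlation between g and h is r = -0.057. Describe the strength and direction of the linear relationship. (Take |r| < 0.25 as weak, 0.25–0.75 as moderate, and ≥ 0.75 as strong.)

r = -0.057 < 0 so the relationship is negative.
|r| = 0.057, which falls in the weak range.

weak negative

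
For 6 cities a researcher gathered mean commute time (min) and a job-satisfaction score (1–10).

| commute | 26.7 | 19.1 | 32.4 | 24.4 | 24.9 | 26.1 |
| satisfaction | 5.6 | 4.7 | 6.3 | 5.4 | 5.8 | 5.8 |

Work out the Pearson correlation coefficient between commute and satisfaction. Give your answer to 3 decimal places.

0.946

n = 6, Σx = 153.6, Σy = 33.6, Σx² = 4024.04, Σy² = 189.58, Σxy = 870.97
nΣxy − ΣxΣy = 5225.82 − 5160.96 = 64.86
nΣx² − (Σx)² = 24144.24 − 23592.96 = 551.28; nΣy² − (Σy)² = 1137.48 − 1128.96 = 8.52
r = 64.86 / √(551.28 × 8.52) = 64.86 / 68.5340 ≈ 0.946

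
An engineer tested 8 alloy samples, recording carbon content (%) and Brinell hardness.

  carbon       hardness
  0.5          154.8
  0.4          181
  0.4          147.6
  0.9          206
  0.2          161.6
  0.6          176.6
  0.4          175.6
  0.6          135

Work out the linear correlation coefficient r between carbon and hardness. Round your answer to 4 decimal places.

0.4550

n = 8, Σx = 4, Σy = 1338.2, Σx² = 2.3, Σy² = 227308.28, Σxy = 683.76
nΣxy − ΣxΣy = 5470.08 − 5352.8 = 117.28
nΣx² − (Σx)² = 18.4 − 16 = 2.4; nΣy² − (Σy)² = 1818466.24 − 1790779.24 = 27687
r = 117.28 / √(2.4 × 27687) = 117.28 / 257.7766 ≈ 0.4550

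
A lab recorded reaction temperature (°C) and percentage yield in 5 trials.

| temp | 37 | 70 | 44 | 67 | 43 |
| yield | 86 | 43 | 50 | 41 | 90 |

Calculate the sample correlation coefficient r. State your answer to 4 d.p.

-0.8059

n = 5, Σx = 261, Σy = 310, Σx² = 14543, Σy² = 21526, Σxy = 15009
nΣxy − ΣxΣy = 75045 − 80910 = -5865
nΣx² − (Σx)² = 72715 − 68121 = 4594; nΣy² − (Σy)² = 107630 − 96100 = 11530
r = -5865 / √(4594 × 11530) = -5865 / 7277.9681 ≈ -0.8059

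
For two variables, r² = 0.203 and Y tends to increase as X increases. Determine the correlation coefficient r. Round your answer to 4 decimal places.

|r| = √0.203 = 0.4506
The association is positive, so r = 0.4506.

0.4506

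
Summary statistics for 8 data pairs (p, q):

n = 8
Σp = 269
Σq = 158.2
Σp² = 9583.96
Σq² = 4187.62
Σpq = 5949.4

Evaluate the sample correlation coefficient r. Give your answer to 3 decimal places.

0.834

r = (nΣpq − ΣpΣq) / √[(nΣp² − (Σp)²)(nΣq² − (Σq)²)]
Numerator: 8×5949.4 − 269×158.2 = 5039.4
Denominator: √[(76671.68 − 72361)(33500.96 − 25027.24)] = √[4310.68 × 8473.72] = 6043.7981
r = 5039.4 / 6043.7981 ≈ 0.834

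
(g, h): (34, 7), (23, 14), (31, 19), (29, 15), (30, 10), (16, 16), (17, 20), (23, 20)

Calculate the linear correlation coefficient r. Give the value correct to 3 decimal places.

n = 8, Σg = 203, Σh = 121, Σg² = 5461, Σh² = 1987, Σgh = 2940
nΣgh − ΣgΣh = 23520 − 24563 = -1043
nΣg² − (Σg)² = 43688 − 41209 = 2479; nΣh² − (Σh)² = 15896 − 14641 = 1255
r = -1043 / √(2479 × 1255) = -1043 / 1763.8438 ≈ -0.591

-0.591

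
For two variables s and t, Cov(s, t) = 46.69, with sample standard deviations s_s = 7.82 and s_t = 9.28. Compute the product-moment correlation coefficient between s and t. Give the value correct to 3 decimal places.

r = Cov(s,t) / (s_s · s_t) = 46.69 / (7.82 × 9.28)
  = 46.69 / 72.5696 ≈ 0.643

0.643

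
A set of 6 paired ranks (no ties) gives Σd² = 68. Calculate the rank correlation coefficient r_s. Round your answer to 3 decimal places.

ρ = 1 − 6Σd² / [n(n²−1)] = 1 − 6×68 / (6×35)
  = 1 − 408/210 = 1 − 1.9429 ≈ -0.943

-0.943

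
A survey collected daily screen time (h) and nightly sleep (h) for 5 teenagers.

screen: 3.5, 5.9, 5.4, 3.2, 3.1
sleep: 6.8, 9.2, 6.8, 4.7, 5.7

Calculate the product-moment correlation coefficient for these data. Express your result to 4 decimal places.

0.8328

n = 5, Σx = 21.1, Σy = 33.2, Σx² = 96.07, Σy² = 231.7, Σxy = 147.51
nΣxy − ΣxΣy = 737.55 − 700.52 = 37.03
nΣx² − (Σx)² = 480.35 − 445.21 = 35.14; nΣy² − (Σy)² = 1158.5 − 1102.24 = 56.26
r = 37.03 / √(35.14 × 56.26) = 37.03 / 44.4632 ≈ 0.8328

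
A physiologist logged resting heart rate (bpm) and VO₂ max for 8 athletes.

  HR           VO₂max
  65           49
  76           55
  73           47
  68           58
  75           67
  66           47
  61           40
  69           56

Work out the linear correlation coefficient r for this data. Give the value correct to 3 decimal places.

n = 8, Σx = 553, Σy = 419, Σx² = 38417, Σy² = 22433, Σxy = 29171
nΣxy − ΣxΣy = 233368 − 231707 = 1661
nΣx² − (Σx)² = 307336 − 305809 = 1527; nΣy² − (Σy)² = 179464 − 175561 = 3903
r = 1661 / √(1527 × 3903) = 1661 / 2441.2868 ≈ 0.680

0.680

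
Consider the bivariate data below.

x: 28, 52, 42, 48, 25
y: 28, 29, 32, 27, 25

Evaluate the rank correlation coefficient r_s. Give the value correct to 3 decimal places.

Rank x: 2, 5, 3, 4, 1
Rank y: 3, 4, 5, 2, 1
d = rank(x) − rank(y): -1, 1, -2, 2, 0; Σd² = 10
ρ = 1 − 6Σd² / [n(n²−1)] = 1 − 6×10 / (5×24) = 1 − 60/120 ≈ 0.500

0.500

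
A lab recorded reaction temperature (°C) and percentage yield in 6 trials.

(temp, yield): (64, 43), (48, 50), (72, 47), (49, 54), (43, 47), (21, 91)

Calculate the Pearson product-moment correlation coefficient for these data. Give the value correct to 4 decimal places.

n = 6, Σx = 297, Σy = 332, Σx² = 16275, Σy² = 19964, Σxy = 15114
nΣxy − ΣxΣy = 90684 − 98604 = -7920
nΣx² − (Σx)² = 97650 − 88209 = 9441; nΣy² − (Σy)² = 119784 − 110224 = 9560
r = -7920 / √(9441 × 9560) = -7920 / 9500.3137 ≈ -0.8337

-0.8337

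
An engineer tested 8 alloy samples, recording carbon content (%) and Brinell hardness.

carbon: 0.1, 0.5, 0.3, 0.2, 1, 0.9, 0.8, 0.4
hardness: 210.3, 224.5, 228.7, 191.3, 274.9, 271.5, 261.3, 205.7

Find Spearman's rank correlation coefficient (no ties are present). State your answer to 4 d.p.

0.8333

Rank carbon: 1, 5, 3, 2, 8, 7, 6, 4
Rank hardness: 3, 4, 5, 1, 8, 7, 6, 2
d = rank(carbon) − rank(hardness): -2, 1, -2, 1, 0, 0, 0, 2; Σd² = 14
ρ = 1 − 6Σd² / [n(n²−1)] = 1 − 6×14 / (8×63) = 1 − 84/504 ≈ 0.8333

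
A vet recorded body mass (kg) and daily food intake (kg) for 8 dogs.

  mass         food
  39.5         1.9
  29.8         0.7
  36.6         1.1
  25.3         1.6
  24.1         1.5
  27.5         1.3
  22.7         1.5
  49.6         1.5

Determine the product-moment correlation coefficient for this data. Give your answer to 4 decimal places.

0.1299

n = 8, Σx = 255.1, Σy = 11.1, Σx² = 8740.45, Σy² = 16.31, Σxy = 357
nΣxy − ΣxΣy = 2856 − 2831.61 = 24.39
nΣx² − (Σx)² = 69923.6 − 65076.01 = 4847.59; nΣy² − (Σy)² = 130.48 − 123.21 = 7.27
r = 24.39 / √(4847.59 × 7.27) = 24.39 / 187.7285 ≈ 0.1299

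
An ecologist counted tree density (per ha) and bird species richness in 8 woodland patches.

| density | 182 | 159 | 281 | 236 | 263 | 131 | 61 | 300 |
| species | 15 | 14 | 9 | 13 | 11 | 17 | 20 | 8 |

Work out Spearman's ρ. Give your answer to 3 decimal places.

Rank density: 4, 3, 7, 5, 6, 2, 1, 8
Rank species: 6, 5, 2, 4, 3, 7, 8, 1
d = rank(density) − rank(species): -2, -2, 5, 1, 3, -5, -7, 7; Σd² = 166
ρ = 1 − 6Σd² / [n(n²−1)] = 1 − 6×166 / (8×63) = 1 − 996/504 ≈ -0.976

-0.976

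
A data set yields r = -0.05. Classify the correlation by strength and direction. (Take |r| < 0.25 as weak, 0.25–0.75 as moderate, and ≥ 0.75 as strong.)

r = -0.05 < 0 so the relationship is negative.
|r| = 0.05, which falls in the weak range.

weak negative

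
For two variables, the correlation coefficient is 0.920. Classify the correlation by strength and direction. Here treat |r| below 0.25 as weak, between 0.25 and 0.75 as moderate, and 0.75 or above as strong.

r = 0.920 > 0 so the relationship is positive.
|r| = 0.920, which falls in the strong range.

strong positive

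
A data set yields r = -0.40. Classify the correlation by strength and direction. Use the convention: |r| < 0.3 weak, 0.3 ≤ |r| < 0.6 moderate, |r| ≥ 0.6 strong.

moderate negative

r = -0.40 < 0 so the relationship is negative.
|r| = 0.40, which falls in the moderate range.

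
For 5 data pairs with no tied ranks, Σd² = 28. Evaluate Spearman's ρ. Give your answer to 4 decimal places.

-0.4000

ρ = 1 − 6Σd² / [n(n²−1)] = 1 − 6×28 / (5×24)
  = 1 − 168/120 = 1 − 1.40000 ≈ -0.4000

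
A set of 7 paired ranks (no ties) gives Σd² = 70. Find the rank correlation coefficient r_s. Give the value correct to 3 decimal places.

ρ = 1 − 6Σd² / [n(n²−1)] = 1 − 6×70 / (7×48)
  = 1 − 420/336 = 1 − 1.2500 ≈ -0.250

-0.250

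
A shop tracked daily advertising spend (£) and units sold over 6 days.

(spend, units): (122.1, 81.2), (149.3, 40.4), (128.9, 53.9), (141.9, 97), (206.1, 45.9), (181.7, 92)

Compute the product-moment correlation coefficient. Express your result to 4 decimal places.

n = 6, Σx = 930, Σy = 410.4, Σx² = 149441.82, Σy² = 31110.62, Σxy = 62834.64
nΣxy − ΣxΣy = 377007.84 − 381672 = -4664.16
nΣx² − (Σx)² = 896650.92 − 864900 = 31750.92; nΣy² − (Σy)² = 186663.72 − 168428.16 = 18235.56
r = -4664.16 / √(31750.92 × 18235.56) = -4664.16 / 24062.3317 ≈ -0.1938

-0.1938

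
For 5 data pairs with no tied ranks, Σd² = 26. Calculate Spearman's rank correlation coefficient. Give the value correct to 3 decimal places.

-0.300

ρ = 1 − 6Σd² / [n(n²−1)] = 1 − 6×26 / (5×24)
  = 1 − 156/120 = 1 − 1.3000 ≈ -0.300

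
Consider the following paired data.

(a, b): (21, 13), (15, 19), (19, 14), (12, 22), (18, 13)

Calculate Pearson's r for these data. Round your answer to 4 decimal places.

n = 5, Σa = 85, Σb = 81, Σa² = 1495, Σb² = 1379, Σab = 1322
nΣab − ΣaΣb = 6610 − 6885 = -275
nΣa² − (Σa)² = 7475 − 7225 = 250; nΣb² − (Σb)² = 6895 − 6561 = 334
r = -275 / √(250 × 334) = -275 / 288.9637 ≈ -0.9517

-0.9517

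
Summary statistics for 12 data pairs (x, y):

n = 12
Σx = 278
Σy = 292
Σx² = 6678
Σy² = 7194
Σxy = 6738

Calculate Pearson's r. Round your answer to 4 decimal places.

-0.1837

r = (nΣxy − ΣxΣy) / √[(nΣx² − (Σx)²)(nΣy² − (Σy)²)]
Numerator: 12×6738 − 278×292 = -320
Denominator: √[(80136 − 77284)(86328 − 85264)] = √[2852 × 1064] = 1741.9897
r = -320 / 1741.9897 ≈ -0.1837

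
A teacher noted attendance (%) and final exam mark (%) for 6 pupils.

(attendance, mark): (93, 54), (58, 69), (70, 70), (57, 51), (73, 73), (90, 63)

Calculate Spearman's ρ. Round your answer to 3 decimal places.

0.086

Rank attendance: 6, 2, 3, 1, 4, 5
Rank mark: 2, 4, 5, 1, 6, 3
d = rank(attendance) − rank(mark): 4, -2, -2, 0, -2, 2; Σd² = 32
ρ = 1 − 6Σd² / [n(n²−1)] = 1 − 6×32 / (6×35) = 1 − 192/210 ≈ 0.086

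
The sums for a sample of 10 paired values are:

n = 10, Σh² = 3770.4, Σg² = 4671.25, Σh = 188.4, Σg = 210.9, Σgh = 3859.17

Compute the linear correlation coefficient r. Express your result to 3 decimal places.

-0.514

r = (nΣgh − ΣgΣh) / √[(nΣg² − (Σg)²)(nΣh² − (Σh)²)]
Numerator: 10×3859.17 − 210.9×188.4 = -1141.86
Denominator: √[(46712.5 − 44478.81)(37704 − 35494.56)] = √[2233.69 × 2209.44] = 2221.5319
r = -1141.86 / 2221.5319 ≈ -0.514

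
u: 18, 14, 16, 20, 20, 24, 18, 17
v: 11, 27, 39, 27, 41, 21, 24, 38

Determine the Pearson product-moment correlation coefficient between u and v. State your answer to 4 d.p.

n = 8, Σu = 147, Σv = 228, Σu² = 2765, Σv² = 7242, Σuv = 4142
nΣuv − ΣuΣv = 33136 − 33516 = -380
nΣu² − (Σu)² = 22120 − 21609 = 511; nΣv² − (Σv)² = 57936 − 51984 = 5952
r = -380 / √(511 × 5952) = -380 / 1743.9817 ≈ -0.2179

-0.2179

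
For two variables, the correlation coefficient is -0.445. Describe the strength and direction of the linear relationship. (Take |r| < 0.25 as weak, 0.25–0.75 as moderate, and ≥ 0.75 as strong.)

r = -0.445 < 0 so the relationship is negative.
|r| = 0.445, which falls in the moderate range.

moderate negative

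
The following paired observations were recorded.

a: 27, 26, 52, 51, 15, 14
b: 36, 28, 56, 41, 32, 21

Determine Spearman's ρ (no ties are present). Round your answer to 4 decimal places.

Rank a: 4, 3, 6, 5, 2, 1
Rank b: 4, 2, 6, 5, 3, 1
d = rank(a) − rank(b): 0, 1, 0, 0, -1, 0; Σd² = 2
ρ = 1 − 6Σd² / [n(n²−1)] = 1 − 6×2 / (6×35) = 1 − 12/210 ≈ 0.9429

0.9429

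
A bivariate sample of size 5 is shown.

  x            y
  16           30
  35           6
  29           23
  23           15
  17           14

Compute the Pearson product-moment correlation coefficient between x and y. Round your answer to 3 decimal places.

-0.581

n = 5, Σx = 120, Σy = 88, Σx² = 3140, Σy² = 1886, Σxy = 1940
nΣxy − ΣxΣy = 9700 − 10560 = -860
nΣx² − (Σx)² = 15700 − 14400 = 1300; nΣy² − (Σy)² = 9430 − 7744 = 1686
r = -860 / √(1300 × 1686) = -860 / 1480.4729 ≈ -0.581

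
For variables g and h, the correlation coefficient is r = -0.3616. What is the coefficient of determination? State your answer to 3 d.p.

r² = (-0.3616)² = 0.131

0.131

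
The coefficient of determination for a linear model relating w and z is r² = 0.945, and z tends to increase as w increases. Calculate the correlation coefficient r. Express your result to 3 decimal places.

|r| = √0.945 = 0.972
The association is positive, so r = 0.972.

0.972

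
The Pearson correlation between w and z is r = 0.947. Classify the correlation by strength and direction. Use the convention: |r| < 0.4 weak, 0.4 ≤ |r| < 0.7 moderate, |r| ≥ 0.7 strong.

r = 0.947 > 0 so the relationship is positive.
|r| = 0.947, which falls in the strong range.

strong positive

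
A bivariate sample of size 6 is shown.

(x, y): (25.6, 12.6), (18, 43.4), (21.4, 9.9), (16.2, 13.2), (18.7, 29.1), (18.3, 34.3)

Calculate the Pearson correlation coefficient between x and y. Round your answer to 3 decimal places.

-0.459

n = 6, Σx = 118.2, Σy = 142.5, Σx² = 2384.34, Σy² = 4337.87, Σxy = 2701.32
nΣxy − ΣxΣy = 16207.92 − 16843.5 = -635.58
nΣx² − (Σx)² = 14306.04 − 13971.24 = 334.8; nΣy² − (Σy)² = 26027.22 − 20306.25 = 5720.97
r = -635.58 / √(334.8 × 5720.97) = -635.58 / 1383.9728 ≈ -0.459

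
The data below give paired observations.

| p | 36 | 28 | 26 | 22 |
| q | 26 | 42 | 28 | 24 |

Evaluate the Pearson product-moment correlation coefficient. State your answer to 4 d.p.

n = 4, Σp = 112, Σq = 120, Σp² = 3240, Σq² = 3800, Σpq = 3368
nΣpq − ΣpΣq = 13472 − 13440 = 32
nΣp² − (Σp)² = 12960 − 12544 = 416; nΣq² − (Σq)² = 15200 − 14400 = 800
r = 32 / √(416 × 800) = 32 / 576.8882 ≈ 0.0555

0.0555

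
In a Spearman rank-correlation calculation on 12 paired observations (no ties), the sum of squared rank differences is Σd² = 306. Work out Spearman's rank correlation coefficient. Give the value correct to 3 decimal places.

ρ = 1 − 6Σd² / [n(n²−1)] = 1 − 6×306 / (12×143)
  = 1 − 1836/1716 = 1 − 1.0699 ≈ -0.070

-0.070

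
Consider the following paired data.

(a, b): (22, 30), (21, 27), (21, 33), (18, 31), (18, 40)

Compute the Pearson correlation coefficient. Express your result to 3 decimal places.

-0.604

n = 5, Σa = 100, Σb = 161, Σa² = 2014, Σb² = 5279, Σab = 3198
nΣab − ΣaΣb = 15990 − 16100 = -110
nΣa² − (Σa)² = 10070 − 10000 = 70; nΣb² − (Σb)² = 26395 − 25921 = 474
r = -110 / √(70 × 474) = -110 / 182.1538 ≈ -0.604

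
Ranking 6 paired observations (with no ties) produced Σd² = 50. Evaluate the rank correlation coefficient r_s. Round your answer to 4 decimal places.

ρ = 1 − 6Σd² / [n(n²−1)] = 1 − 6×50 / (6×35)
  = 1 − 300/210 = 1 − 1.42857 ≈ -0.4286

-0.4286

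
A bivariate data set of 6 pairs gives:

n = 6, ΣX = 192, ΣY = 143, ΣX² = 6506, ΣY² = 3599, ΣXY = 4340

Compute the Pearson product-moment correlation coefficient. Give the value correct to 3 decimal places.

r = (nΣXY − ΣXΣY) / √[(nΣX² − (ΣX)²)(nΣY² − (ΣY)²)]
Numerator: 6×4340 − 192×143 = -1416
Denominator: √[(39036 − 36864)(21594 − 20449)] = √[2172 × 1145] = 1577.0035
r = -1416 / 1577.0035 ≈ -0.898

-0.898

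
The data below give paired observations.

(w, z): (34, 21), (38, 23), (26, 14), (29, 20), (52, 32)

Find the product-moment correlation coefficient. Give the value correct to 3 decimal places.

0.974

n = 5, Σw = 179, Σz = 110, Σw² = 6821, Σz² = 2590, Σwz = 4196
nΣwz − ΣwΣz = 20980 − 19690 = 1290
nΣw² − (Σw)² = 34105 − 32041 = 2064; nΣz² − (Σz)² = 12950 − 12100 = 850
r = 1290 / √(2064 × 850) = 1290 / 1324.5377 ≈ 0.974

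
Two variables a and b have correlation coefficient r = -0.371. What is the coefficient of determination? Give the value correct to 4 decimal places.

0.1376

r² = (-0.371)² = 0.1376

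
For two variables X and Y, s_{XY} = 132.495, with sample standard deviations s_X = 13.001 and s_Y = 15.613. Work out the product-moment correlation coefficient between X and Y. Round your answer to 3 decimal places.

0.653

r = Cov(X,Y) / (s_X · s_Y) = 132.495 / (13.001 × 15.613)
  = 132.495 / 202.9846 ≈ 0.653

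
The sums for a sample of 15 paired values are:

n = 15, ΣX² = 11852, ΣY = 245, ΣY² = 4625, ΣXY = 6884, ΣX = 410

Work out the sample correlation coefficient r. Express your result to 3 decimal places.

0.295

r = (nΣXY − ΣXΣY) / √[(nΣX² − (ΣX)²)(nΣY² − (ΣY)²)]
Numerator: 15×6884 − 410×245 = 2810
Denominator: √[(177780 − 168100)(69375 − 60025)] = √[9680 × 9350] = 9513.5693
r = 2810 / 9513.5693 ≈ 0.295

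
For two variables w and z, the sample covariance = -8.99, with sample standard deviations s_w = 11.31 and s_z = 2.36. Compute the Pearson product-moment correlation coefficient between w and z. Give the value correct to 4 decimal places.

-0.3368

r = Cov(w,z) / (s_w · s_z) = -8.99 / (11.31 × 2.36)
  = -8.99 / 26.6916 ≈ -0.3368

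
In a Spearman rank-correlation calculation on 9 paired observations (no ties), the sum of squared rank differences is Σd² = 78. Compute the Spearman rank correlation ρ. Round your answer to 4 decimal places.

ρ = 1 − 6Σd² / [n(n²−1)] = 1 − 6×78 / (9×80)
  = 1 − 468/720 = 1 − 0.65000 ≈ 0.3500

0.3500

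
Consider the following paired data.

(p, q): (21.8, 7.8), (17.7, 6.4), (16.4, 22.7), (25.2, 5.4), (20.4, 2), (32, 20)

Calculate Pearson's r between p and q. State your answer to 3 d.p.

0.173

n = 6, Σp = 133.5, Σq = 64.3, Σp² = 3132.69, Σq² = 1050.25, Σpq = 1472.48
nΣpq − ΣpΣq = 8834.88 − 8584.05 = 250.83
nΣp² − (Σp)² = 18796.14 − 17822.25 = 973.89; nΣq² − (Σq)² = 6301.5 − 4134.49 = 2167.01
r = 250.83 / √(973.89 × 2167.01) = 250.83 / 1452.7317 ≈ 0.173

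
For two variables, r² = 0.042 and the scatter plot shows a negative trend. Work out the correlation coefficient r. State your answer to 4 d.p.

|r| = √0.042 = 0.2049
The association is negative, so r = −0.2049.

-0.2049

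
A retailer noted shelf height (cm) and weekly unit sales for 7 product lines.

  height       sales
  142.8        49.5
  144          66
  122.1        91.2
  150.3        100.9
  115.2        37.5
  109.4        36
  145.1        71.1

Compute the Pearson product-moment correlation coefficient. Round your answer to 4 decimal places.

0.5711

n = 7, Σx = 928.9, Σy = 452.2, Σx² = 124919.75, Σy² = 33061.96, Σxy = 61448.4
nΣxy − ΣxΣy = 430138.8 − 420048.58 = 10090.22
nΣx² − (Σx)² = 874438.25 − 862855.21 = 11583.04; nΣy² − (Σy)² = 231433.72 − 204484.84 = 26948.88
r = 10090.22 / √(11583.04 × 26948.88) = 10090.22 / 17667.7660 ≈ 0.5711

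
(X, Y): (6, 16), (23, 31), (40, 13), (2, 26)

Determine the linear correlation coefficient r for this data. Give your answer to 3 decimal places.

-0.331

n = 4, ΣX = 71, ΣY = 86, ΣX² = 2169, ΣY² = 2062, ΣXY = 1381
nΣXY − ΣXΣY = 5524 − 6106 = -582
nΣX² − (ΣX)² = 8676 − 5041 = 3635; nΣY² − (ΣY)² = 8248 − 7396 = 852
r = -582 / √(3635 × 852) = -582 / 1759.8352 ≈ -0.331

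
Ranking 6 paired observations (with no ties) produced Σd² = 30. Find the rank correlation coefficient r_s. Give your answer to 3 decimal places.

0.143

ρ = 1 − 6Σd² / [n(n²−1)] = 1 − 6×30 / (6×35)
  = 1 − 180/210 = 1 − 0.8571 ≈ 0.143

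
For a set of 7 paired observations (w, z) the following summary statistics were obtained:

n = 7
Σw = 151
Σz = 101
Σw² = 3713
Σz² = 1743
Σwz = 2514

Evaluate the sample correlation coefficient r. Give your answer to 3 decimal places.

r = (nΣwz − ΣwΣz) / √[(nΣw² − (Σw)²)(nΣz² − (Σz)²)]
Numerator: 7×2514 − 151×101 = 2347
Denominator: √[(25991 − 22801)(12201 − 10201)] = √[3190 × 2000] = 2525.8662
r = 2347 / 2525.8662 ≈ 0.929

0.929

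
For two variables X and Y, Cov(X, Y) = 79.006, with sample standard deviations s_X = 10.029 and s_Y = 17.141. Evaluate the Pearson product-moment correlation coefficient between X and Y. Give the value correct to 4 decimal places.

r = Cov(X,Y) / (s_X · s_Y) = 79.006 / (10.029 × 17.141)
  = 79.006 / 171.9071 ≈ 0.4596

0.4596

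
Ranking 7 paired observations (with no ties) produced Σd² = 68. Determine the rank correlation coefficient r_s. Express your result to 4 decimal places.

-0.2143

ρ = 1 − 6Σd² / [n(n²−1)] = 1 − 6×68 / (7×48)
  = 1 − 408/336 = 1 − 1.21429 ≈ -0.2143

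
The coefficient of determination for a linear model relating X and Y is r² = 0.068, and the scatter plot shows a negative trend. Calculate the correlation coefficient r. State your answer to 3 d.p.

|r| = √0.068 = 0.261
The association is negative, so r = −0.261.

-0.261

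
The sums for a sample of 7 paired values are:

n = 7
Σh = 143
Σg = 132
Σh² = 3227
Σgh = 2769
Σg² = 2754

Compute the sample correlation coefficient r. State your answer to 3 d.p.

r = (nΣgh − ΣgΣh) / √[(nΣg² − (Σg)²)(nΣh² − (Σh)²)]
Numerator: 7×2769 − 132×143 = 507
Denominator: √[(19278 − 17424)(22589 − 20449)] = √[1854 × 2140] = 1991.8735
r = 507 / 1991.8735 ≈ 0.255

0.255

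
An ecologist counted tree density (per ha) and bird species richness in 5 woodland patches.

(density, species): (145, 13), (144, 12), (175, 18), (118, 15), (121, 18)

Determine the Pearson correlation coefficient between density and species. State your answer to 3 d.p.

n = 5, Σx = 703, Σy = 76, Σx² = 100951, Σy² = 1186, Σxy = 10711
nΣxy − ΣxΣy = 53555 − 53428 = 127
nΣx² − (Σx)² = 504755 − 494209 = 10546; nΣy² − (Σy)² = 5930 − 5776 = 154
r = 127 / √(10546 × 154) = 127 / 1274.3955 ≈ 0.100

0.100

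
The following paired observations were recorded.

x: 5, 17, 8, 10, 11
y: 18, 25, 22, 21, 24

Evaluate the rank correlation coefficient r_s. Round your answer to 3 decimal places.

Rank x: 1, 5, 2, 3, 4
Rank y: 1, 5, 3, 2, 4
d = rank(x) − rank(y): 0, 0, -1, 1, 0; Σd² = 2
ρ = 1 − 6Σd² / [n(n²−1)] = 1 − 6×2 / (5×24) = 1 − 12/120 ≈ 0.900

0.900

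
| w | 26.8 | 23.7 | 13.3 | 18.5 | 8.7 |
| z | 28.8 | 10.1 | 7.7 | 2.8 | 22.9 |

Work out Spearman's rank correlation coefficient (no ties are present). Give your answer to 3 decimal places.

Rank w: 5, 4, 2, 3, 1
Rank z: 5, 3, 2, 1, 4
d = rank(w) − rank(z): 0, 1, 0, 2, -3; Σd² = 14
ρ = 1 − 6Σd² / [n(n²−1)] = 1 − 6×14 / (5×24) = 1 − 84/120 ≈ 0.300

0.300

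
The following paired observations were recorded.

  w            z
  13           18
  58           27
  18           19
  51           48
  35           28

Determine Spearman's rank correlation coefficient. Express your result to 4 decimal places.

0.7000

Rank w: 1, 5, 2, 4, 3
Rank z: 1, 3, 2, 5, 4
d = rank(w) − rank(z): 0, 2, 0, -1, -1; Σd² = 6
ρ = 1 − 6Σd² / [n(n²−1)] = 1 − 6×6 / (5×24) = 1 − 36/120 ≈ 0.7000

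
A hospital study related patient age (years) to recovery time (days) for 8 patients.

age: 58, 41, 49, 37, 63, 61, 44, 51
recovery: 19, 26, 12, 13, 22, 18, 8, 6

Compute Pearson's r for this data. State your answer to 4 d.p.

n = 8, Σx = 404, Σy = 124, Σx² = 21042, Σy² = 2258, Σxy = 6379
nΣxy − ΣxΣy = 51032 − 50096 = 936
nΣx² − (Σx)² = 168336 − 163216 = 5120; nΣy² − (Σy)² = 18064 − 15376 = 2688
r = 936 / √(5120 × 2688) = 936 / 3709.7924 ≈ 0.2523

0.2523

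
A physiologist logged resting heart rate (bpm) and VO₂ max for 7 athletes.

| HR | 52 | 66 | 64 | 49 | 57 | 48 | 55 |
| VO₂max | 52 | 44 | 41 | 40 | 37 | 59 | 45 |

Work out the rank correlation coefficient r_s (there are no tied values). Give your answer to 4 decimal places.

-0.4286

Rank HR: 3, 7, 6, 2, 5, 1, 4
Rank VO₂max: 6, 4, 3, 2, 1, 7, 5
d = rank(HR) − rank(VO₂max): -3, 3, 3, 0, 4, -6, -1; Σd² = 80
ρ = 1 − 6Σd² / [n(n²−1)] = 1 − 6×80 / (7×48) = 1 − 480/336 ≈ -0.4286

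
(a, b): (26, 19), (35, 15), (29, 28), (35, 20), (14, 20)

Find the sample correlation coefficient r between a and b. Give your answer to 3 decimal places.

n = 5, Σa = 139, Σb = 102, Σa² = 4163, Σb² = 2170, Σab = 2811
nΣab − ΣaΣb = 14055 − 14178 = -123
nΣa² − (Σa)² = 20815 − 19321 = 1494; nΣb² − (Σb)² = 10850 − 10404 = 446
r = -123 / √(1494 × 446) = -123 / 816.2867 ≈ -0.151

-0.151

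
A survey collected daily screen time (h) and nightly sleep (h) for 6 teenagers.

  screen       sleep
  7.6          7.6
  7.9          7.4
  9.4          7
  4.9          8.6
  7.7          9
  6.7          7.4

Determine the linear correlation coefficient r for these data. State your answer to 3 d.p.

n = 6, Σx = 44.2, Σy = 47, Σx² = 336.72, Σy² = 371.24, Σxy = 343.04
nΣxy − ΣxΣy = 2058.24 − 2077.4 = -19.16
nΣx² − (Σx)² = 2020.32 − 1953.64 = 66.68; nΣy² − (Σy)² = 2227.44 − 2209 = 18.44
r = -19.16 / √(66.68 × 18.44) = -19.16 / 35.0654 ≈ -0.546

-0.546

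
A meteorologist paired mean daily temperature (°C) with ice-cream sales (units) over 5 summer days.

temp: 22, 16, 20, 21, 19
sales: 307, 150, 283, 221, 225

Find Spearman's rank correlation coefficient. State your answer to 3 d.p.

0.700

Rank temp: 5, 1, 3, 4, 2
Rank sales: 5, 1, 4, 2, 3
d = rank(temp) − rank(sales): 0, 0, -1, 2, -1; Σd² = 6
ρ = 1 − 6Σd² / [n(n²−1)] = 1 − 6×6 / (5×24) = 1 − 36/120 ≈ 0.700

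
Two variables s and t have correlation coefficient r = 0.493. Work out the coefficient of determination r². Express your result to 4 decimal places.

0.2430

r² = (0.493)² = 0.2430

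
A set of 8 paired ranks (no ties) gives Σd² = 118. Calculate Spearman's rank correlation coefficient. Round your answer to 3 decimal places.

-0.405

ρ = 1 − 6Σd² / [n(n²−1)] = 1 − 6×118 / (8×63)
  = 1 − 708/504 = 1 − 1.4048 ≈ -0.405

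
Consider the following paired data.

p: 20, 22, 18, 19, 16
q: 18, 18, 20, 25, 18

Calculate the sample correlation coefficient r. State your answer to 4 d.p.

n = 5, Σp = 95, Σq = 99, Σp² = 1825, Σq² = 1997, Σpq = 1879
nΣpq − ΣpΣq = 9395 − 9405 = -10
nΣp² − (Σp)² = 9125 − 9025 = 100; nΣq² − (Σq)² = 9985 − 9801 = 184
r = -10 / √(100 × 184) = -10 / 135.6466 ≈ -0.0737

-0.0737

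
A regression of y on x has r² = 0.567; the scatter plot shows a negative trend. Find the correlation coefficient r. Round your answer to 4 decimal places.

|r| = √0.567 = 0.7530
The association is negative, so r = −0.7530.

-0.7530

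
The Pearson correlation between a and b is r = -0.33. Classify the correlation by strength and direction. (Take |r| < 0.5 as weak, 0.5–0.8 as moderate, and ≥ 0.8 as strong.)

weak negative

r = -0.33 < 0 so the relationship is negative.
|r| = 0.33, which falls in the weak range.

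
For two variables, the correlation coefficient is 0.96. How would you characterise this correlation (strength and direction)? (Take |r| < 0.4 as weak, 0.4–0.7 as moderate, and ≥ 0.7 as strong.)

strong positive

r = 0.96 > 0 so the relationship is positive.
|r| = 0.96, which falls in the strong range.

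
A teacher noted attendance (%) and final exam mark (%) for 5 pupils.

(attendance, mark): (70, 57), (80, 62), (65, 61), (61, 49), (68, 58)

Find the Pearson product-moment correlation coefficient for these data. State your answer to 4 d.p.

n = 5, Σx = 344, Σy = 287, Σx² = 23870, Σy² = 16579, Σxy = 19848
nΣxy − ΣxΣy = 99240 − 98728 = 512
nΣx² − (Σx)² = 119350 − 118336 = 1014; nΣy² − (Σy)² = 82895 − 82369 = 526
r = 512 / √(1014 × 526) = 512 / 730.3177 ≈ 0.7011

0.7011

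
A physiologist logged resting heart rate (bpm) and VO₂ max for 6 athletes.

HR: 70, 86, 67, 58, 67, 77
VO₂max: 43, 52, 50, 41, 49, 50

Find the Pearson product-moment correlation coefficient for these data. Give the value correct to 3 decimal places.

0.732

n = 6, Σx = 425, Σy = 285, Σx² = 30567, Σy² = 13635, Σxy = 20343
nΣxy − ΣxΣy = 122058 − 121125 = 933
nΣx² − (Σx)² = 183402 − 180625 = 2777; nΣy² − (Σy)² = 81810 − 81225 = 585
r = 933 / √(2777 × 585) = 933 / 1274.5764 ≈ 0.732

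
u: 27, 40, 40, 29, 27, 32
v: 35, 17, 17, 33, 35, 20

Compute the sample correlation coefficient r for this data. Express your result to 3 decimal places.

n = 6, Σu = 195, Σv = 157, Σu² = 6523, Σv² = 4517, Σuv = 4847
nΣuv − ΣuΣv = 29082 − 30615 = -1533
nΣu² − (Σu)² = 39138 − 38025 = 1113; nΣv² − (Σv)² = 27102 − 24649 = 2453
r = -1533 / √(1113 × 2453) = -1533 / 1652.3284 ≈ -0.928

-0.928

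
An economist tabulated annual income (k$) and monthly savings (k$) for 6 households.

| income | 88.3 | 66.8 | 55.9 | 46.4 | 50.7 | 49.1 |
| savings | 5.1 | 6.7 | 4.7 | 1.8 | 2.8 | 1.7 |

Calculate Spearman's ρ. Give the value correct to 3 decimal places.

Rank income: 6, 5, 4, 1, 3, 2
Rank savings: 5, 6, 4, 2, 3, 1
d = rank(income) − rank(savings): 1, -1, 0, -1, 0, 1; Σd² = 4
ρ = 1 − 6Σd² / [n(n²−1)] = 1 − 6×4 / (6×35) = 1 − 24/210 ≈ 0.886

0.886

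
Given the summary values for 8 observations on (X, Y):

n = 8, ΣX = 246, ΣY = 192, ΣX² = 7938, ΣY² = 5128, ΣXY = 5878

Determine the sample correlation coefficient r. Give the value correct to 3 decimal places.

-0.059

r = (nΣXY − ΣXΣY) / √[(nΣX² − (ΣX)²)(nΣY² − (ΣY)²)]
Numerator: 8×5878 − 246×192 = -208
Denominator: √[(63504 − 60516)(41024 − 36864)] = √[2988 × 4160] = 3525.6319
r = -208 / 3525.6319 ≈ -0.059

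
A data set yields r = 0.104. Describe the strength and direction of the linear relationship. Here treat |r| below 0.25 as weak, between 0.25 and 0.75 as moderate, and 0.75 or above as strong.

r = 0.104 > 0 so the relationship is positive.
|r| = 0.104, which falls in the weak range.

weak positive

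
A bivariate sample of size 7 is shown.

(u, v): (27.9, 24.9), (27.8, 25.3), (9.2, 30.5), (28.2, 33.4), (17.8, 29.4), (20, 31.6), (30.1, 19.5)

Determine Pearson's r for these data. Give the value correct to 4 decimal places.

n = 7, Σu = 161, Σv = 194.6, Σu² = 4053.98, Σv² = 5549.08, Σuv = 4362.8
nΣuv − ΣuΣv = 30539.6 − 31330.6 = -791
nΣu² − (Σu)² = 28377.86 − 25921 = 2456.86; nΣv² − (Σv)² = 38843.56 − 37869.16 = 974.4
r = -791 / √(2456.86 × 974.4) = -791 / 1547.2441 ≈ -0.5112

-0.5112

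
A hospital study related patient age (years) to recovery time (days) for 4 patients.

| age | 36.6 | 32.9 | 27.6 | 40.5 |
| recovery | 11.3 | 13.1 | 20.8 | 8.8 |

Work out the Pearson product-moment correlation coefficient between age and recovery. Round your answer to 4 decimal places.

-0.9677

n = 4, Σx = 137.6, Σy = 54, Σx² = 4823.98, Σy² = 809.38, Σxy = 1775.05
nΣxy − ΣxΣy = 7100.2 − 7430.4 = -330.2
nΣx² − (Σx)² = 19295.92 − 18933.76 = 362.16; nΣy² − (Σy)² = 3237.52 − 2916 = 321.52
r = -330.2 / √(362.16 × 321.52) = -330.2 / 341.2355 ≈ -0.9677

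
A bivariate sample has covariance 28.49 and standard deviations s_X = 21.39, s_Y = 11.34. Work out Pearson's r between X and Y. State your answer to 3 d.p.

r = Cov(X,Y) / (s_X · s_Y) = 28.49 / (21.39 × 11.34)
  = 28.49 / 242.5626 ≈ 0.117

0.117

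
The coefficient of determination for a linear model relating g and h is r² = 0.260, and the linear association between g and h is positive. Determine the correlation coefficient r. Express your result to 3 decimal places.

0.510

|r| = √0.260 = 0.510
The association is positive, so r = 0.510.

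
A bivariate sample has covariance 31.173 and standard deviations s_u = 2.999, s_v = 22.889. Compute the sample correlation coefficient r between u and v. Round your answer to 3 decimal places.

r = Cov(u,v) / (s_u · s_v) = 31.173 / (2.999 × 22.889)
  = 31.173 / 68.6441 ≈ 0.454

0.454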